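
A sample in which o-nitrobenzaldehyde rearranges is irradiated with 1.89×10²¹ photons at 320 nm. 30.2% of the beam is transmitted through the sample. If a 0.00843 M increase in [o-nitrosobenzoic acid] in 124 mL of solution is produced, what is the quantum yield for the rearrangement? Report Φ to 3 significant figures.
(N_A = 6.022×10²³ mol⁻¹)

Φ = 0.477

Product: (0.00843 M)(0.124 L) = 0.001045 mol.
Moles of photons: 1.89×10²¹ / 6.022×10²³ = 0.003138 mol.
Fraction absorbed: 1 − 30.2/100 = 0.6980.
Photons absorbed: 0.6980 × 0.003138 = 0.002190 mol.
Φ = 0.001045 mol / 0.002190 mol photons = 0.477.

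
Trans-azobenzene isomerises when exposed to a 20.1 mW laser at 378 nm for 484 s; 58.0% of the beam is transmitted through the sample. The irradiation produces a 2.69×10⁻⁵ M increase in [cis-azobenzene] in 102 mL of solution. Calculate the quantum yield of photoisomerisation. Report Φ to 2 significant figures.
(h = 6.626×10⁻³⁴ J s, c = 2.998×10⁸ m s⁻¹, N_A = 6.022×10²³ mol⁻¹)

Φ = 0.21

Product: (2.69×10⁻⁵ M)(0.102 L) = 2.744×10⁻⁶ mol.
Photon energy at 378 nm: hc/λ = (6.626×10⁻³⁴)(2.998×10⁸)/(378×10⁻⁹) = 5.255×10⁻¹⁹ J.
Energy delivered: (20.1 mW)(484 s) = 9.728 J.
Photons incident: 9.728 / 5.255×10⁻¹⁹ = 1.851×10¹⁹, i.e. 1.851×10¹⁹/6.022×10²³ = 3.074×10⁻⁵ mol.
Fraction absorbed: 1 − 58.0/100 = 0.4200.
Photons absorbed: 0.4200 × 3.074×10⁻⁵ = 1.291×10⁻⁵ mol.
Φ = 2.744×10⁻⁶ mol / 1.291×10⁻⁵ mol photons = 0.21.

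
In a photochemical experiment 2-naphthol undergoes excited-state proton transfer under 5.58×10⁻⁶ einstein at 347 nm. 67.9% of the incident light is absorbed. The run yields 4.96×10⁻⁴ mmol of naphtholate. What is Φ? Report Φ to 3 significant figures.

Product: 4.96×10⁻⁴ mmol = 4.96×10⁻⁷ mol.
Photons absorbed: 0.679 × 5.58×10⁻⁶ = 3.789×10⁻⁶ mol.
Φ = 4.96×10⁻⁷ mol / 3.789×10⁻⁶ mol photons = 0.131.

Φ = 0.131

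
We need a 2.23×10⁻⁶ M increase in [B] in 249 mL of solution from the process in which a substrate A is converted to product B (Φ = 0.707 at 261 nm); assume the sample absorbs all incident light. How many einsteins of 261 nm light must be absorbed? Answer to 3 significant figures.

7.85×10⁻⁷ einstein

Product: (2.23×10⁻⁶ M)(0.249 L) = 5.553×10⁻⁷ mol.
Photons that must be absorbed: 5.553×10⁻⁷ / 0.707 = 7.854×10⁻⁷ mol.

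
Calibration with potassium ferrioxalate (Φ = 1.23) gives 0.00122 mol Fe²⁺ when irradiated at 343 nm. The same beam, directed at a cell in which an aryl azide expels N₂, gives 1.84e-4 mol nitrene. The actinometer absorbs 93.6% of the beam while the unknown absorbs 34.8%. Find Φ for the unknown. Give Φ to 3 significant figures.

Φ = 0.499

Photons absorbed by the actinometer: 0.00122 / 1.23 = 9.919e-4 mol.
Incident flux: 9.919e-4 / 0.936 = 0.001060 einstein.
Absorbed by unknown: 0.348 × 0.001060 = 3.689e-4 mol.
Φ(unknown) = 1.84e-4 / 3.689e-4 = 0.499.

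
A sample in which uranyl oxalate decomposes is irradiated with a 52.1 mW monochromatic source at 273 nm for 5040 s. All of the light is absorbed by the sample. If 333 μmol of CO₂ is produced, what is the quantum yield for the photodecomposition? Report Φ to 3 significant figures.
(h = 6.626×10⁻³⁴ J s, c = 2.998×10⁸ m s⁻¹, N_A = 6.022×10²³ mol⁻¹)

Product: 333 μmol = 3.33×10⁻⁴ mol.
Photon energy at 273 nm: hc/λ = (6.626×10⁻³⁴)(2.998×10⁸)/(273×10⁻⁹) = 7.276×10⁻¹⁹ J.
Energy delivered: (52.1 mW)(5040 s) = 262.6 J.
Photons incident: 262.6 / 7.276×10⁻¹⁹ = 3.609×10²⁰, i.e. 3.609×10²⁰/6.022×10²³ = 5.993×10⁻⁴ mol.
Φ = 3.33×10⁻⁴ mol / 5.993×10⁻⁴ mol photons = 0.556.

Φ = 0.556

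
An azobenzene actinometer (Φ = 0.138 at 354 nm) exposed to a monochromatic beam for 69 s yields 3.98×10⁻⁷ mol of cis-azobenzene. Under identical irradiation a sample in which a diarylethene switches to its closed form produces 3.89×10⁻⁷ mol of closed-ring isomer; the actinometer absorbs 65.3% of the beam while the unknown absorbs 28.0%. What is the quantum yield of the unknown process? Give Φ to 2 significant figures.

Photons absorbed by the actinometer: 3.98×10⁻⁷ / 0.138 = 2.884×10⁻⁶ mol.
Incident flux: 2.884×10⁻⁶ / 0.653 = 4.417×10⁻⁶ einstein.
Absorbed by unknown: 0.280 × 4.417×10⁻⁶ = 1.237×10⁻⁶ mol.
Φ(unknown) = 3.89×10⁻⁷ / 1.237×10⁻⁶ = 0.31.

Φ = 0.31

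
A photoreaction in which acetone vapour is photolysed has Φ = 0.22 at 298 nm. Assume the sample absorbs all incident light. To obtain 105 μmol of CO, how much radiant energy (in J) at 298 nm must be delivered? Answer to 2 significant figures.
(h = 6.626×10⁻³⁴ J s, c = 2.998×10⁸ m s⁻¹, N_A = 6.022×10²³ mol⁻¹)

190 J

Product: 105 μmol = 1.05×10⁻⁴ mol.
Photons that must be absorbed: 1.05×10⁻⁴ / 0.22 = 4.773×10⁻⁴ mol.
Photon energy: hc/λ = 6.666×10⁻¹⁹ J; per mole, 4.014×10⁵ J mol⁻¹.
Energy required: 4.773×10⁻⁴ × 4.014×10⁵ = 190 J.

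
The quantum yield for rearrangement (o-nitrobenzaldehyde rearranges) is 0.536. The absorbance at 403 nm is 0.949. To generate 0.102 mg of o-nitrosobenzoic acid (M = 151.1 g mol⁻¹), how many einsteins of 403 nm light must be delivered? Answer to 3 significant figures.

Product: 0.102 mg / 151.1 g mol⁻¹ = 6.750×10⁻⁷ mol.
Photons that must be absorbed: 6.750×10⁻⁷ / 0.536 = 1.259×10⁻⁶ mol.
Fraction absorbed: 1 − 10^(−0.949) = 0.8875.
Incident photons needed: 1.259×10⁻⁶ / 0.8875 = 1.419×10⁻⁶ mol.

1.42×10⁻⁶ einstein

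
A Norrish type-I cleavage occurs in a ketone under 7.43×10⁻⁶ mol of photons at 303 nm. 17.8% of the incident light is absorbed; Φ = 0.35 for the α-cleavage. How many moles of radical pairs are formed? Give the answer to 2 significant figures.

4.6×10⁻⁷ mol

Photons absorbed: 0.178 × 7.43×10⁻⁶ = 1.323×10⁻⁶ mol.
Product: Φ × n_abs = 0.35 × 1.323×10⁻⁶ = 4.631×10⁻⁷ mol.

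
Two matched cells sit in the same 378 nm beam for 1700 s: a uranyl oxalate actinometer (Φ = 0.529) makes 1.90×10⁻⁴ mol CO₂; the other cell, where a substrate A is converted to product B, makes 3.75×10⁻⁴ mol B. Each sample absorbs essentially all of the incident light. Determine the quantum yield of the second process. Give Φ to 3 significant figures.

Photons absorbed by the actinometer: 1.90×10⁻⁴ / 0.529 = 3.592×10⁻⁴ mol.
Φ(unknown) = 3.75×10⁻⁴ / 3.592×10⁻⁴ = 1.04.

Φ = 1.04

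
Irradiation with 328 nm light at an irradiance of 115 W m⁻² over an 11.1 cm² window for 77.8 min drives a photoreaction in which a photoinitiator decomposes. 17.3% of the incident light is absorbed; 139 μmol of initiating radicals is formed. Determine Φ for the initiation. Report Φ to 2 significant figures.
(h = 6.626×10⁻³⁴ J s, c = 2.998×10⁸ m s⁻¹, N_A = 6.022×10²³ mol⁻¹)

Product: 139 μmol = 1.39×10⁻⁴ mol.
Photon energy at 328 nm: hc/λ = (6.626×10⁻³⁴)(2.998×10⁸)/(328×10⁻⁹) = 6.056×10⁻¹⁹ J.
Energy delivered: (115 W m⁻²)(11.1×10⁻⁴ m²)(4668 s) = 595.9 J.
Photons incident: 595.9 / 6.056×10⁻¹⁹ = 9.840×10²⁰, i.e. 9.840×10²⁰/6.022×10²³ = 0.001634 mol.
Photons absorbed: 0.173 × 0.001634 = 2.827×10⁻⁴ mol.
Φ = 1.39×10⁻⁴ mol / 2.827×10⁻⁴ mol photons = 0.49.

Φ = 0.49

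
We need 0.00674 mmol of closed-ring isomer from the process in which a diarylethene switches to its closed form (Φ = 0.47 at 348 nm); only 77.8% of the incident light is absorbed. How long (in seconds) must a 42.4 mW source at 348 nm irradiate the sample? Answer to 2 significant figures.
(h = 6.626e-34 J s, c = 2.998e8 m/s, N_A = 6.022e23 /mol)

Product: 0.00674 mmol = 6.74e-6 mol.
Photons that must be absorbed: 6.74e-6 / 0.47 = 1.434e-5 mol.
Incident photons needed: 1.434e-5 / 0.778 = 1.843e-5 mol.
Photon energy: hc/λ = 5.708e-19 J; per mole, 3.437e5 J mol⁻¹.
Energy required: 1.843e-5 × 3.437e5 = 6.334 J.
Time: 6.334 J / 0.0424 W = 150 s.

t ≈ 150 s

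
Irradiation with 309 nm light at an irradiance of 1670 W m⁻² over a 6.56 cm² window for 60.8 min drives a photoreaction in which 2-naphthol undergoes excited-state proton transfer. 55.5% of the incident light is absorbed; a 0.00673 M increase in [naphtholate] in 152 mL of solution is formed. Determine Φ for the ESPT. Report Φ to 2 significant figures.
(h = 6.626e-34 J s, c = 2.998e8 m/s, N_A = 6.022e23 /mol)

Φ = 0.18

Product: (0.00673 M)(0.152 L) = 0.001023 mol.
Photon energy at 309 nm: hc/λ = (6.626e-34)(2.998e8)/(309e-9) = 6.429e-19 J.
Energy delivered: (1670 W m⁻²)(6.56e-4 m²)(3648 s) = 3996 J.
Photons incident: 3996 / 6.429e-19 = 6.216e21, i.e. 6.216e21/6.022e23 = 0.01032 mol.
Photons absorbed: 0.555 × 0.01032 = 0.005728 mol.
Φ = 0.001023 mol / 0.005728 mol photons = 0.18.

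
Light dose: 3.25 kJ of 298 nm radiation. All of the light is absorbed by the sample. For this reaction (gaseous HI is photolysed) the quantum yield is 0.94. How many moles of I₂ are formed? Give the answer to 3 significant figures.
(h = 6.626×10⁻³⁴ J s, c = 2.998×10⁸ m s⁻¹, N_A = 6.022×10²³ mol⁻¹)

Photon energy at 298 nm: hc/λ = (6.626×10⁻³⁴)(2.998×10⁸)/(298×10⁻⁹) = 6.666×10⁻¹⁹ J.
Incident energy: 3.25 kJ = 3250 J.
Photons incident: 3250 / 6.666×10⁻¹⁹ = 4.875×10²¹, i.e. 4.875×10²¹/6.022×10²³ = 0.008095 mol.
Product: Φ × n_abs = 0.94 × 0.008095 = 0.007609 mol.

0.00761 mol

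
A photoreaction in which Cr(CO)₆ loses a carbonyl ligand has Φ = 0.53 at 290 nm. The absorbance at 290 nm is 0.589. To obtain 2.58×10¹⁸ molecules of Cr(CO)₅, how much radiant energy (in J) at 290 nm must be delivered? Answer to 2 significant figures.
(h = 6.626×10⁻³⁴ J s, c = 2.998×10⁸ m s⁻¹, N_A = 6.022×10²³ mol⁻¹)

Product: 2.58×10¹⁸ / 6.022×10²³ = 4.284×10⁻⁶ mol.
Photons that must be absorbed: 4.284×10⁻⁶ / 0.53 = 8.083×10⁻⁶ mol.
Fraction absorbed: 1 − 10^(−0.589) = 0.7424.
Incident photons needed: 8.083×10⁻⁶ / 0.7424 = 1.089×10⁻⁵ mol.
Photon energy: hc/λ = 6.850×10⁻¹⁹ J; per mole, 4.125×10⁵ J mol⁻¹.
Energy required: 1.089×10⁻⁵ × 4.125×10⁵ = 4.5 J.

4.5 J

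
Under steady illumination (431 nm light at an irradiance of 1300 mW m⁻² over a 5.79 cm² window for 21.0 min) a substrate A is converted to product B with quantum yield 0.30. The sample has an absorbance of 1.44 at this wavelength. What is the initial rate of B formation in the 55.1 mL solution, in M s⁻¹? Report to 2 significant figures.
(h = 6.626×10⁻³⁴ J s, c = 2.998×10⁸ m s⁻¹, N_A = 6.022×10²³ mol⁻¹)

1.4×10⁻⁸ M s⁻¹

Photon energy at 431 nm: hc/λ = (6.626×10⁻³⁴)(2.998×10⁸)/(431×10⁻⁹) = 4.609×10⁻¹⁹ J.
Energy delivered: (1300 mW m⁻²)(5.79×10⁻⁴ m²)(1260 s) = 0.9484 J.
Photons incident: 0.9484 / 4.609×10⁻¹⁹ = 2.058×10¹⁸, i.e. 2.058×10¹⁸/6.022×10²³ = 3.417×10⁻⁶ mol.
Fraction absorbed: 1 − 10^(−1.44) = 0.9637.
Photons absorbed: 0.9637 × 3.417×10⁻⁶ = 3.293×10⁻⁶ mol.
Product formed: 0.30 × 3.293×10⁻⁶ = 9.879×10⁻⁷ mol.
Rate: 9.879×10⁻⁷ mol / (1260 s × 0.0551 L) = 1.4×10⁻⁸ M s⁻¹.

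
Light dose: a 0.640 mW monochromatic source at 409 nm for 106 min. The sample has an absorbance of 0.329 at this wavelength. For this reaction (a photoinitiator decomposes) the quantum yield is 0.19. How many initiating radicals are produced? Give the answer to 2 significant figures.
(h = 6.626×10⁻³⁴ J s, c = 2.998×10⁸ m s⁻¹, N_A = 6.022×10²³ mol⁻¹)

Photon energy at 409 nm: hc/λ = (6.626×10⁻³⁴)(2.998×10⁸)/(409×10⁻⁹) = 4.857×10⁻¹⁹ J.
Energy delivered: (0.640 mW)(6360 s) = 4.070 J.
Photons incident: 4.070 / 4.857×10⁻¹⁹ = 8.380×10¹⁸, i.e. 8.380×10¹⁸/6.022×10²³ = 1.392×10⁻⁵ mol.
Fraction absorbed: 1 − 10^(−0.329) = 0.5312.
Photons absorbed: 0.5312 × 1.392×10⁻⁵ = 7.394×10⁻⁶ mol.
Product: Φ × n_abs = 0.19 × 7.394×10⁻⁶ = 1.405×10⁻⁶ mol.
As a count: 1.405×10⁻⁶ × 6.022×10²³ = 8.5×10¹⁷.

8.5×10¹⁷ initiating radicals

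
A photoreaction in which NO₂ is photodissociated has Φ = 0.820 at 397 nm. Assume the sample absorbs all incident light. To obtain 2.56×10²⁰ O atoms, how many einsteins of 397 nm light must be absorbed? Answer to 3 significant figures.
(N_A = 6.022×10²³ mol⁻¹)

5.18×10⁻⁴ einstein

Product: 2.56×10²⁰ / 6.022×10²³ = 4.251×10⁻⁴ mol.
Photons that must be absorbed: 4.251×10⁻⁴ / 0.820 = 5.184×10⁻⁴ mol.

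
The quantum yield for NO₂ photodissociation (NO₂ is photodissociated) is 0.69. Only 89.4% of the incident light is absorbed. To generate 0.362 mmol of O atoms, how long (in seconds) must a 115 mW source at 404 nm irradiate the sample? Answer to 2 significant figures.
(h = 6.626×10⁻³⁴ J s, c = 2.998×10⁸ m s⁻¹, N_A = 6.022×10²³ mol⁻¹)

Product: 0.362 mmol = 3.62×10⁻⁴ mol.
Photons that must be absorbed: 3.62×10⁻⁴ / 0.69 = 5.246×10⁻⁴ mol.
Incident photons needed: 5.246×10⁻⁴ / 0.894 = 5.868×10⁻⁴ mol.
Photon energy: hc/λ = 4.917×10⁻¹⁹ J; per mole, 2.961×10⁵ J mol⁻¹.
Energy required: 5.868×10⁻⁴ × 2.961×10⁵ = 173.8 J.
Time: 173.8 J / 0.115 W = 1500 s.

t ≈ 1500 s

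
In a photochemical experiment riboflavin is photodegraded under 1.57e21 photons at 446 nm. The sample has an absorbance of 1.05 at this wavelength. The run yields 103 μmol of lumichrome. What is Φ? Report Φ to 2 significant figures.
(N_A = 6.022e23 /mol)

Product: 103 μmol = 1.03e-4 mol.
Moles of photons: 1.57e21 / 6.022e23 = 0.002607 mol.
Fraction absorbed: 1 − 10^(−1.05) = 0.9109.
Photons absorbed: 0.9109 × 0.002607 = 0.002375 mol.
Φ = 1.03e-4 mol / 0.002375 mol photons = 0.043.

Φ = 0.043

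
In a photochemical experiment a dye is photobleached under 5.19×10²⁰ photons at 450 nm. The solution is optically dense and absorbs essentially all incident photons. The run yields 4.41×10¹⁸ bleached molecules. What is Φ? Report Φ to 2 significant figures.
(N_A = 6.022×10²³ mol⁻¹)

Φ = 0.0085

Product: 4.41×10¹⁸ / 6.022×10²³ = 7.323×10⁻⁶ mol.
Moles of photons: 5.19×10²⁰ / 6.022×10²³ = 8.618×10⁻⁴ mol.
Φ = 7.323×10⁻⁶ mol / 8.618×10⁻⁴ mol photons = 0.0085.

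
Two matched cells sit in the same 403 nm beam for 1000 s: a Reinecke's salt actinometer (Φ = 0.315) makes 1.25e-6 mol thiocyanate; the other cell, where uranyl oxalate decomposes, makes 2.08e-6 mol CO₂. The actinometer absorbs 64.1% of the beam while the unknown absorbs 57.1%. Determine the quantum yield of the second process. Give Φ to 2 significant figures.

Φ = 0.59

Photons absorbed by the actinometer: 1.25e-6 / 0.315 = 3.968e-6 mol.
Incident flux: 3.968e-6 / 0.641 = 6.190e-6 einstein.
Absorbed by unknown: 0.571 × 6.190e-6 = 3.534e-6 mol.
Φ(unknown) = 2.08e-6 / 3.534e-6 = 0.59.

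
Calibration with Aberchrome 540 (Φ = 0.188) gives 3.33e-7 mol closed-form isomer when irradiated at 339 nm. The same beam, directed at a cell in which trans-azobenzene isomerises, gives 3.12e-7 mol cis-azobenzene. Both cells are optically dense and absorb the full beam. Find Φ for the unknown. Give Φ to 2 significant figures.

Φ = 0.18

Photons absorbed by the actinometer: 3.33e-7 / 0.188 = 1.771e-6 mol.
Φ(unknown) = 3.12e-7 / 1.771e-6 = 0.18.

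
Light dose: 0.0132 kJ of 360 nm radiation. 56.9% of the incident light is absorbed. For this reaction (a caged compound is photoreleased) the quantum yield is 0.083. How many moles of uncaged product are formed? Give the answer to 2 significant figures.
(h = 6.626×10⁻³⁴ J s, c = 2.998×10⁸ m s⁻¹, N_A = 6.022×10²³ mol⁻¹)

Photon energy at 360 nm: hc/λ = (6.626×10⁻³⁴)(2.998×10⁸)/(360×10⁻⁹) = 5.518×10⁻¹⁹ J.
Incident energy: 0.0132 kJ = 13.2 J.
Photons incident: 13.2 / 5.518×10⁻¹⁹ = 2.392×10¹⁹, i.e. 2.392×10¹⁹/6.022×10²³ = 3.972×10⁻⁵ mol.
Photons absorbed: 0.569 × 3.972×10⁻⁵ = 2.260×10⁻⁵ mol.
Product: Φ × n_abs = 0.083 × 2.260×10⁻⁵ = 1.876×10⁻⁶ mol.

1.9×10⁻⁶ mol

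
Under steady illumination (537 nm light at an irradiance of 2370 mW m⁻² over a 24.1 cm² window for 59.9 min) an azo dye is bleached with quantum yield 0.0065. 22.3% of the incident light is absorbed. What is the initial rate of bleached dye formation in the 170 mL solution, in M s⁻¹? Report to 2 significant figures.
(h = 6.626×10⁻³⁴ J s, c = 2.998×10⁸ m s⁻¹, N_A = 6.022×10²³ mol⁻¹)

2.2×10⁻¹⁰ M s⁻¹

Photon energy at 537 nm: hc/λ = (6.626×10⁻³⁴)(2.998×10⁸)/(537×10⁻⁹) = 3.699×10⁻¹⁹ J.
Energy delivered: (2370 mW m⁻²)(24.1×10⁻⁴ m²)(3594 s) = 20.53 J.
Photons incident: 20.53 / 3.699×10⁻¹⁹ = 5.550×10¹⁹, i.e. 5.550×10¹⁹/6.022×10²³ = 9.216×10⁻⁵ mol.
Photons absorbed: 0.223 × 9.216×10⁻⁵ = 2.055×10⁻⁵ mol.
Product formed: 0.0065 × 2.055×10⁻⁵ = 1.336×10⁻⁷ mol.
Rate: 1.336×10⁻⁷ mol / (3594 s × 0.17 L) = 2.2×10⁻¹⁰ M s⁻¹.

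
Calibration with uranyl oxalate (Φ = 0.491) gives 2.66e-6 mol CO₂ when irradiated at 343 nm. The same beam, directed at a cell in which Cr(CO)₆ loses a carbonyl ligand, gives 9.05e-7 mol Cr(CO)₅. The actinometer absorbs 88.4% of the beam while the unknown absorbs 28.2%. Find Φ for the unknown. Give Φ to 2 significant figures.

Φ = 0.52

Photons absorbed by the actinometer: 2.66e-6 / 0.491 = 5.418e-6 mol.
Incident flux: 5.418e-6 / 0.884 = 6.129e-6 einstein.
Absorbed by unknown: 0.282 × 6.129e-6 = 1.728e-6 mol.
Φ(unknown) = 9.05e-7 / 1.728e-6 = 0.52.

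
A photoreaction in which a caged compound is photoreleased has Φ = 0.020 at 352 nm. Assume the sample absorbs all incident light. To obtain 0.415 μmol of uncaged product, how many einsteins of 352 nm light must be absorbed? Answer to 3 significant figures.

Product: 0.415 μmol = 4.15e-7 mol.
Photons that must be absorbed: 4.15e-7 / 0.020 = 2.075e-5 mol.

2.08e-5 einstein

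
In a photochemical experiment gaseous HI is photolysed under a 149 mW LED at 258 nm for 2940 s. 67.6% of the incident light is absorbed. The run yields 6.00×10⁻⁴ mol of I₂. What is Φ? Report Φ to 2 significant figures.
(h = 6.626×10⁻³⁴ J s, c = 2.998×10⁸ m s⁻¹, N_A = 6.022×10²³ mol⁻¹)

Φ = 0.94

Photon energy at 258 nm: hc/λ = (6.626×10⁻³⁴)(2.998×10⁸)/(258×10⁻⁹) = 7.700×10⁻¹⁹ J.
Energy delivered: (149 mW)(2940 s) = 438.1 J.
Photons incident: 438.1 / 7.700×10⁻¹⁹ = 5.690×10²⁰, i.e. 5.690×10²⁰/6.022×10²³ = 9.449×10⁻⁴ mol.
Photons absorbed: 0.676 × 9.449×10⁻⁴ = 6.388×10⁻⁴ mol.
Φ = 6.00×10⁻⁴ mol / 6.388×10⁻⁴ mol photons = 0.94.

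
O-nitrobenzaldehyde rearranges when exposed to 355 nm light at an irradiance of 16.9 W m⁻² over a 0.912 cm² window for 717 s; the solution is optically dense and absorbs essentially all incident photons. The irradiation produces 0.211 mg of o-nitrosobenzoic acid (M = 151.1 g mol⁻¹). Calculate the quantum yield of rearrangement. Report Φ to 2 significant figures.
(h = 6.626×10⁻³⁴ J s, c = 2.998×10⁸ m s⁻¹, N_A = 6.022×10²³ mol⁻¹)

Φ = 0.43

Product: 0.211 mg / 151.1 g mol⁻¹ = 1.396×10⁻⁶ mol.
Photon energy at 355 nm: hc/λ = (6.626×10⁻³⁴)(2.998×10⁸)/(355×10⁻⁹) = 5.596×10⁻¹⁹ J.
Energy delivered: (16.9 W m⁻²)(0.912×10⁻⁴ m²)(717 s) = 1.105 J.
Photons incident: 1.105 / 5.596×10⁻¹⁹ = 1.975×10¹⁸, i.e. 1.975×10¹⁸/6.022×10²³ = 3.280×10⁻⁶ mol.
Φ = 1.396×10⁻⁶ mol / 3.280×10⁻⁶ mol photons = 0.43.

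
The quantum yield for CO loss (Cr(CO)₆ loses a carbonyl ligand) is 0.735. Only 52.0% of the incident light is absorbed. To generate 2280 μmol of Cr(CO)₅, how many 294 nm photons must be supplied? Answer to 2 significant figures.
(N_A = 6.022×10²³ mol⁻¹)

3.6×10²¹ photons

Product: 2280 μmol = 0.00228 mol.
Photons that must be absorbed: 0.00228 / 0.735 = 0.003102 mol.
Incident photons needed: 0.003102 / 0.520 = 0.005965 mol.
Photon count: 0.005965 × 6.022×10²³ = 3.6×10²¹.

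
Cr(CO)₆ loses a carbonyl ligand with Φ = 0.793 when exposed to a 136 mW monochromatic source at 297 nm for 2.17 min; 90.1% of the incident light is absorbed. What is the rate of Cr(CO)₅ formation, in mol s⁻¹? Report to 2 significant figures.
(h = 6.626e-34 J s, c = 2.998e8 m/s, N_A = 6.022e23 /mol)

Photon energy at 297 nm: hc/λ = (6.626e-34)(2.998e8)/(297e-9) = 6.688e-19 J.
Energy delivered: (136 mW)(130.2 s) = 17.71 J.
Photons incident: 17.71 / 6.688e-19 = 2.648e19, i.e. 2.648e19/6.022e23 = 4.397e-5 mol.
Photons absorbed: 0.901 × 4.397e-5 = 3.962e-5 mol.
Product formed: 0.793 × 3.962e-5 = 3.142e-5 mol.
Rate: 3.142e-5 / 130.2 s = 2.4e-7 mol s⁻¹.

2.4e-7 mol s⁻¹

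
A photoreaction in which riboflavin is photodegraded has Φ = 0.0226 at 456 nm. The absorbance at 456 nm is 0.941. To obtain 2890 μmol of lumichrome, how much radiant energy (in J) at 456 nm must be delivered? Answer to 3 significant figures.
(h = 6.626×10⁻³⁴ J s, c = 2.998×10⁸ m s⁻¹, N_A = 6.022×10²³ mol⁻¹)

Product: 2890 μmol = 0.00289 mol.
Photons that must be absorbed: 0.00289 / 0.0226 = 0.1279 mol.
Fraction absorbed: 1 − 10^(−0.941) = 0.8854.
Incident photons needed: 0.1279 / 0.8854 = 0.1445 mol.
Photon energy: hc/λ = 4.356×10⁻¹⁹ J; per mole, 2.623×10⁵ J mol⁻¹.
Energy required: 0.1445 × 2.623×10⁵ = 3.79×10⁴ J.

3.79×10⁴ J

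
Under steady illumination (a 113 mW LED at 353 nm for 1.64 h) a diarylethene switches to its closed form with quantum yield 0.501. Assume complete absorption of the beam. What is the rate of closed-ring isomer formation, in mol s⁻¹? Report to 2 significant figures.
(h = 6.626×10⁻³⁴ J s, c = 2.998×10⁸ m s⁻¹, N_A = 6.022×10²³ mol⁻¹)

Photon energy at 353 nm: hc/λ = (6.626×10⁻³⁴)(2.998×10⁸)/(353×10⁻⁹) = 5.627×10⁻¹⁹ J.
Energy delivered: (113 mW)(5904 s) = 667.2 J.
Photons incident: 667.2 / 5.627×10⁻¹⁹ = 1.186×10²¹, i.e. 1.186×10²¹/6.022×10²³ = 0.001969 mol.
Product formed: 0.501 × 0.001969 = 9.865×10⁻⁴ mol.
Rate: 9.865×10⁻⁴ / 5904 s = 1.7×10⁻⁷ mol s⁻¹.

1.7×10⁻⁷ mol s⁻¹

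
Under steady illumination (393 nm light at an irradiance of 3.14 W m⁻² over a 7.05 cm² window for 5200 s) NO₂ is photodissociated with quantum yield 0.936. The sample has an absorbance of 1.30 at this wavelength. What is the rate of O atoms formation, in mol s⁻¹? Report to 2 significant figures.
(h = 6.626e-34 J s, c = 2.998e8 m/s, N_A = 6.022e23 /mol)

Photon energy at 393 nm: hc/λ = (6.626e-34)(2.998e8)/(393e-9) = 5.055e-19 J.
Energy delivered: (3.14 W m⁻²)(7.05e-4 m²)(5200 s) = 11.51 J.
Photons incident: 11.51 / 5.055e-19 = 2.277e19, i.e. 2.277e19/6.022e23 = 3.781e-5 mol.
Fraction absorbed: 1 − 10^(−1.30) = 0.9499.
Photons absorbed: 0.9499 × 3.781e-5 = 3.592e-5 mol.
Product formed: 0.936 × 3.592e-5 = 3.362e-5 mol.
Rate: 3.362e-5 / 5200 s = 6.5e-9 mol s⁻¹.

6.5e-9 mol s⁻¹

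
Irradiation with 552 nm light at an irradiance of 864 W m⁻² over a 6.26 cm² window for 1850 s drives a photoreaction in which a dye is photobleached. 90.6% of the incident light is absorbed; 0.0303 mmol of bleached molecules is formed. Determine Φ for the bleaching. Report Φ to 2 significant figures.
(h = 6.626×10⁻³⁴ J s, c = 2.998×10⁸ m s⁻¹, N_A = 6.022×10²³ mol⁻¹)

Product: 0.0303 mmol = 3.03×10⁻⁵ mol.
Photon energy at 552 nm: hc/λ = (6.626×10⁻³⁴)(2.998×10⁸)/(552×10⁻⁹) = 3.599×10⁻¹⁹ J.
Energy delivered: (864 W m⁻²)(6.26×10⁻⁴ m²)(1850 s) = 1001 J.
Photons incident: 1001 / 3.599×10⁻¹⁹ = 2.781×10²¹, i.e. 2.781×10²¹/6.022×10²³ = 0.004618 mol.
Photons absorbed: 0.906 × 0.004618 = 0.004184 mol.
Φ = 3.03×10⁻⁵ mol / 0.004184 mol photons = 0.0072.

Φ = 0.0072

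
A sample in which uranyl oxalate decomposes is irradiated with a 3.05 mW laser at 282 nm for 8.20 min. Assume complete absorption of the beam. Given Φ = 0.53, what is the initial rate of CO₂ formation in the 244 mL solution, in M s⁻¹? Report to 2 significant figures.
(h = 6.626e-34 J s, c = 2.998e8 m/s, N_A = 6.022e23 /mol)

1.6e-8 M s⁻¹

Photon energy at 282 nm: hc/λ = (6.626e-34)(2.998e8)/(282e-9) = 7.044e-19 J.
Energy delivered: (3.05 mW)(492 s) = 1.501 J.
Photons incident: 1.501 / 7.044e-19 = 2.131e18, i.e. 2.131e18/6.022e23 = 3.539e-6 mol.
Product formed: 0.53 × 3.539e-6 = 1.876e-6 mol.
Rate: 1.876e-6 mol / (492 s × 0.244 L) = 1.6e-8 M s⁻¹.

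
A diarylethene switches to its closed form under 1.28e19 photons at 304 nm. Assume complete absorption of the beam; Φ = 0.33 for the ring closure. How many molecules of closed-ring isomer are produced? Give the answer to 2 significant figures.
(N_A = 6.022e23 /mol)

Moles of photons: 1.28e19 / 6.022e23 = 2.126e-5 mol.
Product: Φ × n_abs = 0.33 × 2.126e-5 = 7.016e-6 mol.
As a count: 7.016e-6 × 6.022e23 = 4.2e18.

4.2e18 molecules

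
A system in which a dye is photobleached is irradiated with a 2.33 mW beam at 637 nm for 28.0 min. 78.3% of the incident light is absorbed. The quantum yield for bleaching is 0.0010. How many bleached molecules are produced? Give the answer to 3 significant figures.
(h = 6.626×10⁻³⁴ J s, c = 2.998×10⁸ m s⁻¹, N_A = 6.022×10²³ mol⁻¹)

9.83×10¹⁵ bleached molecules

Photon energy at 637 nm: hc/λ = (6.626×10⁻³⁴)(2.998×10⁸)/(637×10⁻⁹) = 3.118×10⁻¹⁹ J.
Energy delivered: (2.33 mW)(1680 s) = 3.914 J.
Photons incident: 3.914 / 3.118×10⁻¹⁹ = 1.255×10¹⁹, i.e. 1.255×10¹⁹/6.022×10²³ = 2.084×10⁻⁵ mol.
Photons absorbed: 0.783 × 2.084×10⁻⁵ = 1.632×10⁻⁵ mol.
Product: Φ × n_abs = 0.0010 × 1.632×10⁻⁵ = 1.632×10⁻⁸ mol.
As a count: 1.632×10⁻⁸ × 6.022×10²³ = 9.83×10¹⁵.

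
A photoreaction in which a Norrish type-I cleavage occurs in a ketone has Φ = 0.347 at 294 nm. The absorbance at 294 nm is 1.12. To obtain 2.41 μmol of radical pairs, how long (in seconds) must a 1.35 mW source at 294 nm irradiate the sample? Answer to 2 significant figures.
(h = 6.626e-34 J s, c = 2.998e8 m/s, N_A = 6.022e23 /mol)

Product: 2.41 μmol = 2.41e-6 mol.
Photons that must be absorbed: 2.41e-6 / 0.347 = 6.945e-6 mol.
Fraction absorbed: 1 − 10^(−1.12) = 0.9241.
Incident photons needed: 6.945e-6 / 0.9241 = 7.515e-6 mol.
Photon energy: hc/λ = 6.757e-19 J; per mole, 4.069e5 J mol⁻¹.
Energy required: 7.515e-6 × 4.069e5 = 3.058 J.
Time: 3.058 J / 0.00135 W = 2300 s.

t ≈ 2300 s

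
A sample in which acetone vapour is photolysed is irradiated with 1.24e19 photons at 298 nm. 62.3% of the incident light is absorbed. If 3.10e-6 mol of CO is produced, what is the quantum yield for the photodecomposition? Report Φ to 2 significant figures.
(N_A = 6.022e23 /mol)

Φ = 0.24

Moles of photons: 1.24e19 / 6.022e23 = 2.059e-5 mol.
Photons absorbed: 0.623 × 2.059e-5 = 1.283e-5 mol.
Φ = 3.10e-6 mol / 1.283e-5 mol photons = 0.24.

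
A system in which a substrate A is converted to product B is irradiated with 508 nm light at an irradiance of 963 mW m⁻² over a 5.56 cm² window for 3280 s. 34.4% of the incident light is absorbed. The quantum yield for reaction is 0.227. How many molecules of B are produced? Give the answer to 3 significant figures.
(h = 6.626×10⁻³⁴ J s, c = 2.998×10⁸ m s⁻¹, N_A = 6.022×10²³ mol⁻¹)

3.51×10¹⁷ molecules

Photon energy at 508 nm: hc/λ = (6.626×10⁻³⁴)(2.998×10⁸)/(508×10⁻⁹) = 3.910×10⁻¹⁹ J.
Energy delivered: (963 mW m⁻²)(5.56×10⁻⁴ m²)(3280 s) = 1.756 J.
Photons incident: 1.756 / 3.910×10⁻¹⁹ = 4.491×10¹⁸, i.e. 4.491×10¹⁸/6.022×10²³ = 7.458×10⁻⁶ mol.
Photons absorbed: 0.344 × 7.458×10⁻⁶ = 2.566×10⁻⁶ mol.
Product: Φ × n_abs = 0.227 × 2.566×10⁻⁶ = 5.825×10⁻⁷ mol.
As a count: 5.825×10⁻⁷ × 6.022×10²³ = 3.51×10¹⁷.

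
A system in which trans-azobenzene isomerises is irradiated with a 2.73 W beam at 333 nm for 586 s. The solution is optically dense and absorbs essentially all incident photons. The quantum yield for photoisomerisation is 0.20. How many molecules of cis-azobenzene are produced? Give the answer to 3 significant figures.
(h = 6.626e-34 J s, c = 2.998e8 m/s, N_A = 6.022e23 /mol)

Photon energy at 333 nm: hc/λ = (6.626e-34)(2.998e8)/(333e-9) = 5.965e-19 J.
Energy delivered: (2.73 W)(586 s) = 1600 J.
Photons incident: 1600 / 5.965e-19 = 2.682e21, i.e. 2.682e21/6.022e23 = 0.004454 mol.
Product: Φ × n_abs = 0.20 × 0.004454 = 8.908e-4 mol.
As a count: 8.908e-4 × 6.022e23 = 5.36e20.

5.36e20 molecules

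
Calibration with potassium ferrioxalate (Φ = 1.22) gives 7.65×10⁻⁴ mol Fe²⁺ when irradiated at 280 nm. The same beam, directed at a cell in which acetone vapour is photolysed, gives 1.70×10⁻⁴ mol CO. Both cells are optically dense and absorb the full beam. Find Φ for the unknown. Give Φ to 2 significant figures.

Photons absorbed by the actinometer: 7.65×10⁻⁴ / 1.22 = 6.270×10⁻⁴ mol.
Φ(unknown) = 1.70×10⁻⁴ / 6.270×10⁻⁴ = 0.27.

Φ = 0.27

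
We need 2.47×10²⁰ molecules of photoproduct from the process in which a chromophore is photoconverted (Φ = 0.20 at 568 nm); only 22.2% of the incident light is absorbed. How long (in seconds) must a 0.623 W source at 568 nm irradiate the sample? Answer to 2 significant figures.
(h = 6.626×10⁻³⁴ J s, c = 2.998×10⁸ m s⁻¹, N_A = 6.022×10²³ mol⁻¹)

t ≈ 3100 s

Product: 2.47×10²⁰ / 6.022×10²³ = 4.102×10⁻⁴ mol.
Photons that must be absorbed: 4.102×10⁻⁴ / 0.20 = 0.002051 mol.
Incident photons needed: 0.002051 / 0.222 = 0.009239 mol.
Photon energy: hc/λ = 3.497×10⁻¹⁹ J; per mole, 2.106×10⁵ J mol⁻¹.
Energy required: 0.009239 × 2.106×10⁵ = 1946 J.
Time: 1946 J / 0.623 W = 3100 s.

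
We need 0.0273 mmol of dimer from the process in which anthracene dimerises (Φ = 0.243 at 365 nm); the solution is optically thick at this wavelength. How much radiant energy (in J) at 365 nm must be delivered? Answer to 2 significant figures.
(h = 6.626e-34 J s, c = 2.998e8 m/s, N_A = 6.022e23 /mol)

37 J

Product: 0.0273 mmol = 2.73e-5 mol.
Photons that must be absorbed: 2.73e-5 / 0.243 = 1.123e-4 mol.
Photon energy: hc/λ = 5.442e-19 J; per mole, 3.277e5 J mol⁻¹.
Energy required: 1.123e-4 × 3.277e5 = 37 J.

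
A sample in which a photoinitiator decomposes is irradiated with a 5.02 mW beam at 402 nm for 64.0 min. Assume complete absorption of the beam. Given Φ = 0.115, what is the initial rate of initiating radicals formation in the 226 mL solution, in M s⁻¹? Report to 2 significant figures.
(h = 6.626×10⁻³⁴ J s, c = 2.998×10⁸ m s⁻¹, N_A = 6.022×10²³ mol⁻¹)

Photon energy at 402 nm: hc/λ = (6.626×10⁻³⁴)(2.998×10⁸)/(402×10⁻⁹) = 4.941×10⁻¹⁹ J.
Energy delivered: (5.02 mW)(3840 s) = 19.28 J.
Photons incident: 19.28 / 4.941×10⁻¹⁹ = 3.902×10¹⁹, i.e. 3.902×10¹⁹/6.022×10²³ = 6.480×10⁻⁵ mol.
Product formed: 0.115 × 6.480×10⁻⁵ = 7.452×10⁻⁶ mol.
Rate: 7.452×10⁻⁶ mol / (3840 s × 0.226 L) = 8.6×10⁻⁹ M s⁻¹.

8.6×10⁻⁹ M s⁻¹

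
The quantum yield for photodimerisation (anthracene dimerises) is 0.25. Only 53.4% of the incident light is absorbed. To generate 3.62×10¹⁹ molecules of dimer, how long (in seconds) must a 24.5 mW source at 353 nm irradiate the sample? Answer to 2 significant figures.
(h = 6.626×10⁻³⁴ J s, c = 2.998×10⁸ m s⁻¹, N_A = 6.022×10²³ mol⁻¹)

Product: 3.62×10¹⁹ / 6.022×10²³ = 6.011×10⁻⁵ mol.
Photons that must be absorbed: 6.011×10⁻⁵ / 0.25 = 2.404×10⁻⁴ mol.
Incident photons needed: 2.404×10⁻⁴ / 0.534 = 4.502×10⁻⁴ mol.
Photon energy: hc/λ = 5.627×10⁻¹⁹ J; per mole, 3.389×10⁵ J mol⁻¹.
Energy required: 4.502×10⁻⁴ × 3.389×10⁵ = 152.6 J.
Time: 152.6 J / 0.0245 W = 6200 s.

t ≈ 6200 s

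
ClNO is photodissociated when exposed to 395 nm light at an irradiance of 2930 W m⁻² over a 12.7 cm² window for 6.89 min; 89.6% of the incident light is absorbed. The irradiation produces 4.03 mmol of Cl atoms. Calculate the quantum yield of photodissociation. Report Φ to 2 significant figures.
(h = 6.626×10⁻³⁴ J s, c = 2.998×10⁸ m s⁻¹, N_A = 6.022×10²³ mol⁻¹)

Product: 4.03 mmol = 0.00403 mol.
Photon energy at 395 nm: hc/λ = (6.626×10⁻³⁴)(2.998×10⁸)/(395×10⁻⁹) = 5.029×10⁻¹⁹ J.
Energy delivered: (2930 W m⁻²)(12.7×10⁻⁴ m²)(413.4 s) = 1538 J.
Photons incident: 1538 / 5.029×10⁻¹⁹ = 3.058×10²¹, i.e. 3.058×10²¹/6.022×10²³ = 0.005078 mol.
Photons absorbed: 0.896 × 0.005078 = 0.004550 mol.
Φ = 0.00403 mol / 0.004550 mol photons = 0.89.

Φ = 0.89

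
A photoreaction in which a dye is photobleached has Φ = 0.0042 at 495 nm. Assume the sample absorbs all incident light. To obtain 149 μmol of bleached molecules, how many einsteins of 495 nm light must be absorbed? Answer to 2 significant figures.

0.035 einstein

Product: 149 μmol = 1.49e-4 mol.
Photons that must be absorbed: 1.49e-4 / 0.0042 = 0.03548 mol.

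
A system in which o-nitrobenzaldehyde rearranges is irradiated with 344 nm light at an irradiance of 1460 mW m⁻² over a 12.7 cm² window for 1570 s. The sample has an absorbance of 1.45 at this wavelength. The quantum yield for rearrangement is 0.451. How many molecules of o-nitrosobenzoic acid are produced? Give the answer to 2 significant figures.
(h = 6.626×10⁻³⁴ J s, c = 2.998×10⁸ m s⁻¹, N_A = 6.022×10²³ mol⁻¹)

2.2×10¹⁸ molecules

Photon energy at 344 nm: hc/λ = (6.626×10⁻³⁴)(2.998×10⁸)/(344×10⁻⁹) = 5.775×10⁻¹⁹ J.
Energy delivered: (1460 mW m⁻²)(12.7×10⁻⁴ m²)(1570 s) = 2.911 J.
Photons incident: 2.911 / 5.775×10⁻¹⁹ = 5.041×10¹⁸, i.e. 5.041×10¹⁸/6.022×10²³ = 8.371×10⁻⁶ mol.
Fraction absorbed: 1 − 10^(−1.45) = 0.9645.
Photons absorbed: 0.9645 × 8.371×10⁻⁶ = 8.074×10⁻⁶ mol.
Product: Φ × n_abs = 0.451 × 8.074×10⁻⁶ = 3.641×10⁻⁶ mol.
As a count: 3.641×10⁻⁶ × 6.022×10²³ = 2.2×10¹⁸.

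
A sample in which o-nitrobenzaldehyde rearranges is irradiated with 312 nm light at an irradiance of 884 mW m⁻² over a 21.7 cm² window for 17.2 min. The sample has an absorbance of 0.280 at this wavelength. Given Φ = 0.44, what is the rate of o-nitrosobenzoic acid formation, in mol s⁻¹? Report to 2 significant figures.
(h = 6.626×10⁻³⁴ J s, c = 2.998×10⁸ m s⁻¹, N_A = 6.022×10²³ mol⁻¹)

Photon energy at 312 nm: hc/λ = (6.626×10⁻³⁴)(2.998×10⁸)/(312×10⁻⁹) = 6.367×10⁻¹⁹ J.
Energy delivered: (884 mW m⁻²)(21.7×10⁻⁴ m²)(1032 s) = 1.980 J.
Photons incident: 1.980 / 6.367×10⁻¹⁹ = 3.110×10¹⁸, i.e. 3.110×10¹⁸/6.022×10²³ = 5.164×10⁻⁶ mol.
Fraction absorbed: 1 − 10^(−0.280) = 0.4752.
Photons absorbed: 0.4752 × 5.164×10⁻⁶ = 2.454×10⁻⁶ mol.
Product formed: 0.44 × 2.454×10⁻⁶ = 1.080×10⁻⁶ mol.
Rate: 1.080×10⁻⁶ / 1032 s = 1.0×10⁻⁹ mol s⁻¹.

1.0×10⁻⁹ mol s⁻¹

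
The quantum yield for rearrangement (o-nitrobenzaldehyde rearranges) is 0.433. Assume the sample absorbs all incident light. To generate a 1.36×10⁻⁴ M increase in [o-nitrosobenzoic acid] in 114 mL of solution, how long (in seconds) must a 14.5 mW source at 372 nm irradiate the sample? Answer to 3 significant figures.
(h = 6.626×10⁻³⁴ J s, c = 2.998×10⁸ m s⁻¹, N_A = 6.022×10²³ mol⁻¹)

t ≈ 794 s

Product: (1.36×10⁻⁴ M)(0.114 L) = 1.550×10⁻⁵ mol.
Photons that must be absorbed: 1.550×10⁻⁵ / 0.433 = 3.580×10⁻⁵ mol.
Photon energy: hc/λ = 5.340×10⁻¹⁹ J; per mole, 3.216×10⁵ J mol⁻¹.
Energy required: 3.580×10⁻⁵ × 3.216×10⁵ = 11.51 J.
Time: 11.51 J / 0.0145 W = 794 s.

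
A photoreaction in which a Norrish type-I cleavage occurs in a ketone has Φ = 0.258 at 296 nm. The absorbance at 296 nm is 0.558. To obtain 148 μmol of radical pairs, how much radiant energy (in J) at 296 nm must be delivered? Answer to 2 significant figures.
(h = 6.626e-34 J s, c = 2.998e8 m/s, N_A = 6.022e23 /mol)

Product: 148 μmol = 1.48e-4 mol.
Photons that must be absorbed: 1.48e-4 / 0.258 = 5.736e-4 mol.
Fraction absorbed: 1 − 10^(−0.558) = 0.7233.
Incident photons needed: 5.736e-4 / 0.7233 = 7.930e-4 mol.
Photon energy: hc/λ = 6.711e-19 J; per mole, 4.041e5 J mol⁻¹.
Energy required: 7.930e-4 × 4.041e5 = 320 J.

320 J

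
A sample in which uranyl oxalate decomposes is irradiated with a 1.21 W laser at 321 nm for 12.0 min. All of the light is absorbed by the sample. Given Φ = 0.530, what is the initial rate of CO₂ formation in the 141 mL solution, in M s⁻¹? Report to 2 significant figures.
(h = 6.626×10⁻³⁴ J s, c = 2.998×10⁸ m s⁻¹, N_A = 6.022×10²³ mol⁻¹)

1.2×10⁻⁵ M s⁻¹

Photon energy at 321 nm: hc/λ = (6.626×10⁻³⁴)(2.998×10⁸)/(321×10⁻⁹) = 6.188×10⁻¹⁹ J.
Energy delivered: (1.21 W)(720 s) = 871.2 J.
Photons incident: 871.2 / 6.188×10⁻¹⁹ = 1.408×10²¹, i.e. 1.408×10²¹/6.022×10²³ = 0.002338 mol.
Product formed: 0.530 × 0.002338 = 0.001239 mol.
Rate: 0.001239 mol / (720 s × 0.141 L) = 1.2×10⁻⁵ M s⁻¹.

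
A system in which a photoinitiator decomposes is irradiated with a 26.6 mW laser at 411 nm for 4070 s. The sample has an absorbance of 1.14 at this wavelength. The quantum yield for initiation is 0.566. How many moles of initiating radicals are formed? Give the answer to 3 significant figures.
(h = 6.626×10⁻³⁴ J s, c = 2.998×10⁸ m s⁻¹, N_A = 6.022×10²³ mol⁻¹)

Photon energy at 411 nm: hc/λ = (6.626×10⁻³⁴)(2.998×10⁸)/(411×10⁻⁹) = 4.833×10⁻¹⁹ J.
Energy delivered: (26.6 mW)(4070 s) = 108.3 J.
Photons incident: 108.3 / 4.833×10⁻¹⁹ = 2.241×10²⁰, i.e. 2.241×10²⁰/6.022×10²³ = 3.721×10⁻⁴ mol.
Fraction absorbed: 1 − 10^(−1.14) = 0.9276.
Photons absorbed: 0.9276 × 3.721×10⁻⁴ = 3.452×10⁻⁴ mol.
Product: Φ × n_abs = 0.566 × 3.452×10⁻⁴ = 1.954×10⁻⁴ mol.

1.95×10⁻⁴ mol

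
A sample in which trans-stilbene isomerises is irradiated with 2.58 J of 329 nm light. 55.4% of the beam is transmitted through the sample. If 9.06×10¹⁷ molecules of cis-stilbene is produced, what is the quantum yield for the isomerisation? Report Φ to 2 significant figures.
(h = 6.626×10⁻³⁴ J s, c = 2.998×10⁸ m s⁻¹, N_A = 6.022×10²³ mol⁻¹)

Φ = 0.48

Product: 9.06×10¹⁷ / 6.022×10²³ = 1.504×10⁻⁶ mol.
Photon energy at 329 nm: hc/λ = (6.626×10⁻³⁴)(2.998×10⁸)/(329×10⁻⁹) = 6.038×10⁻¹⁹ J.
Photons incident: 2.58 / 6.038×10⁻¹⁹ = 4.273×10¹⁸, i.e. 4.273×10¹⁸/6.022×10²³ = 7.096×10⁻⁶ mol.
Fraction absorbed: 1 − 55.4/100 = 0.4460.
Photons absorbed: 0.4460 × 7.096×10⁻⁶ = 3.165×10⁻⁶ mol.
Φ = 1.504×10⁻⁶ mol / 3.165×10⁻⁶ mol photons = 0.48.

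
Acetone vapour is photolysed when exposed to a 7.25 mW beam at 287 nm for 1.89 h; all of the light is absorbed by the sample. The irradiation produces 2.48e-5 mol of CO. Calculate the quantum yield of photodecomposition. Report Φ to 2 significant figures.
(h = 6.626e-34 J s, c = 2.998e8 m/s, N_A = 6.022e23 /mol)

Φ = 0.21

Photon energy at 287 nm: hc/λ = (6.626e-34)(2.998e8)/(287e-9) = 6.922e-19 J.
Energy delivered: (7.25 mW)(6804 s) = 49.33 J.
Photons incident: 49.33 / 6.922e-19 = 7.127e19, i.e. 7.127e19/6.022e23 = 1.183e-4 mol.
Φ = 2.48e-5 mol / 1.183e-4 mol photons = 0.21.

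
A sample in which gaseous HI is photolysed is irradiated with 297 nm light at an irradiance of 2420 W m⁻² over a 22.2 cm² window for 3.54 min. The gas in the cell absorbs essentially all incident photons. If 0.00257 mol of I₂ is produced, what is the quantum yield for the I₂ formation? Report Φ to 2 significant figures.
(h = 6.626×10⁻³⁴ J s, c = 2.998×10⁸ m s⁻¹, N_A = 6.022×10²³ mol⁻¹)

Photon energy at 297 nm: hc/λ = (6.626×10⁻³⁴)(2.998×10⁸)/(297×10⁻⁹) = 6.688×10⁻¹⁹ J.
Energy delivered: (2420 W m⁻²)(22.2×10⁻⁴ m²)(212.4 s) = 1141 J.
Photons incident: 1141 / 6.688×10⁻¹⁹ = 1.706×10²¹, i.e. 1.706×10²¹/6.022×10²³ = 0.002833 mol.
Φ = 0.00257 mol / 0.002833 mol photons = 0.91.

Φ = 0.91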